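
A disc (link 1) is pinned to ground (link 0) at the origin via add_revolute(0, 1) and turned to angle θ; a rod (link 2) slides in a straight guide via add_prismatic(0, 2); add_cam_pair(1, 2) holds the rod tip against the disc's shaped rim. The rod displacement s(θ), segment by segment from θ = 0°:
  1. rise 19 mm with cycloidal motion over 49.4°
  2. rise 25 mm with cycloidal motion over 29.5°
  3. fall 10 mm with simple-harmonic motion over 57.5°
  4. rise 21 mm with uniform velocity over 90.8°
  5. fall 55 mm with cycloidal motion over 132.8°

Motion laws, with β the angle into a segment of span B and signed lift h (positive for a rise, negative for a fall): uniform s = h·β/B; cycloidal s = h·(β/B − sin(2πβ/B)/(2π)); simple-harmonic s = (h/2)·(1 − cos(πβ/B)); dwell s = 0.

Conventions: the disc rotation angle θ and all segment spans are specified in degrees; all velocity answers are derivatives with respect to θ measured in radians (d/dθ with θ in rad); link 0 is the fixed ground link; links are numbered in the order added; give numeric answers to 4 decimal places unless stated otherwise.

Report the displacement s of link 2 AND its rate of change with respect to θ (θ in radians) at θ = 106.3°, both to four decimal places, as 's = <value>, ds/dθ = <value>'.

segment 1 (0° to 49.4°, cycloidal, h = 19) is passed completely: s = 0.0000 + (19) = 19.0000
segment 2 (49.4° to 78.9°, cycloidal, h = 25) is passed completely: s = 19.0000 + (25) = 44.0000
θ = 106.3° falls in segment 3 (78.9° to 136.4°, simple-harmonic, h = -10): β = 106.3 − 78.9 = 27.4°, B = 57.5°; Δs = -10/2·(1 − cos(π·0.4765)) = -4.6315; s = 44.0000 − 4.6315 = 39.3685
velocity in seg [78.9°–136.4°] (simple-harmonic), θ in radians: β = 27.4° = 0.4782 rad, B = 57.5° = 1.0036 rad; ds/dθ = (πh/(2B)) sin(πβ/B) = (π·(-10)/(2·1.0036)) sin(π·0.4765) = -15.609616 mm/rad

s = 39.3685, ds/dθ = -15.6096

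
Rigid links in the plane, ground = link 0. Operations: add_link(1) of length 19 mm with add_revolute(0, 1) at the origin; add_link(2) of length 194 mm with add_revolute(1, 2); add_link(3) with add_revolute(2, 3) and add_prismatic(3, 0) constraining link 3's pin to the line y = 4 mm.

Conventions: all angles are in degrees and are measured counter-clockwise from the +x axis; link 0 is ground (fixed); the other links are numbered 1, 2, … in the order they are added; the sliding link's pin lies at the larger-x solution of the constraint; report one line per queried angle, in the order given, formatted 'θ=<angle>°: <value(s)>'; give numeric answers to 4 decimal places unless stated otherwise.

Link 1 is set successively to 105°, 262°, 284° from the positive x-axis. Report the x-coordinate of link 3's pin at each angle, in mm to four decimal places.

geometry: r = 19 mm, L = 194 mm, e = 4 mm
θ=105°: crank pin P = (r cos θ, r sin θ) = (-4.917562, 18.352591)
θ=105°: h = r sin θ − e = 18.352591 − 4 = 14.352591
θ=105°: x = r cos θ + √(L² − h²) = -4.917562 + 193.468352 = 188.550790
θ=262°: crank pin P = (r cos θ, r sin θ) = (-2.644289, -18.815093)
θ=262°: h = r sin θ − e = -18.815093 − 4 = -22.815093
θ=262°: x = r cos θ + √(L² − h²) = -2.644289 + 192.653761 = 190.009472
θ=284°: crank pin P = (r cos θ, r sin θ) = (4.596516, -18.435619)
θ=284°: h = r sin θ − e = -18.435619 − 4 = -22.435619
θ=284°: x = r cos θ + √(L² − h²) = 4.596516 + 192.698321 = 197.294837

θ=105°: 188.5508
θ=262°: 190.0095
θ=284°: 197.2948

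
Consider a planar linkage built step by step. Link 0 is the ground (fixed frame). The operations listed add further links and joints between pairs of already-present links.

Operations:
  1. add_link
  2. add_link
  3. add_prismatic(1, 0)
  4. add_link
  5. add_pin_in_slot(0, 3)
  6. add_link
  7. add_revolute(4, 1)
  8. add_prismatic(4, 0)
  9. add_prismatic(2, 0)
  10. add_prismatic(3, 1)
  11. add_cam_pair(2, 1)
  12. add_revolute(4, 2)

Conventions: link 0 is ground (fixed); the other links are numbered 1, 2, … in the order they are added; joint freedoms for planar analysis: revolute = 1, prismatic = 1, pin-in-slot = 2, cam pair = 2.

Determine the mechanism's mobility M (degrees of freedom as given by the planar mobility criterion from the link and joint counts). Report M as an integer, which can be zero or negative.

ground; <1,0,0>
#1 <2,0,0>
#2 <3,0,0>
P:1↔0 J1 <3,1,0>
#3 <4,1,0>
PS:0↔3 J2 <4,1,1>
#4 <5,1,1>
R:4↔1 J1 <5,2,1>
P:4↔0 J1 <5,3,1>
P:2↔0 J1 <5,4,1>
P:3↔1 J1 <5,5,1>
C:2↔1 J2 <5,5,2>
R:4↔2 J1 <5,6,2>
3×4 − 2×6 − 1×2 = -2

M = -2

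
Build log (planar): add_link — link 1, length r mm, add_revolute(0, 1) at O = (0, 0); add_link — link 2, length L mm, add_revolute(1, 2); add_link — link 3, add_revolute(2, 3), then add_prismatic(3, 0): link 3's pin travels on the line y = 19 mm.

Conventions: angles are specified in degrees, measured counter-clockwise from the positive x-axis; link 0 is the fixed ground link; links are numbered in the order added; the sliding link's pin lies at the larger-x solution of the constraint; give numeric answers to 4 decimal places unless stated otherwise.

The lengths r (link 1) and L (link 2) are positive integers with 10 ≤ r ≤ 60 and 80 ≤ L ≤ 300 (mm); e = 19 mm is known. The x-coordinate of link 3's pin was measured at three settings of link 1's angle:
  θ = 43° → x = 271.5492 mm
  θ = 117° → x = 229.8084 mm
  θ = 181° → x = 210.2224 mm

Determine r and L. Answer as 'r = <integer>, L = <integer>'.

constraint per measurement: (x − r cos θ)² + (r sin θ − e)² = L²
subtracting the θ₁ and θ₂ equations cancels the r² and L² terms:
r = (x₁² − x₂²) / (2[(x₁cos θ₁ + e sin θ₁) − (x₂cos θ₂ + e sin θ₂)]) = 35.0000 → r = 35
L² = (x₁ − r cos θ₁)² + (r sin θ₁ − e)² = 60516.0143 → L = 246.0000 → L = 246
check at θ₃=181°: x = 210.2224 (printed 210.2224) ✓

r = 35, L = 246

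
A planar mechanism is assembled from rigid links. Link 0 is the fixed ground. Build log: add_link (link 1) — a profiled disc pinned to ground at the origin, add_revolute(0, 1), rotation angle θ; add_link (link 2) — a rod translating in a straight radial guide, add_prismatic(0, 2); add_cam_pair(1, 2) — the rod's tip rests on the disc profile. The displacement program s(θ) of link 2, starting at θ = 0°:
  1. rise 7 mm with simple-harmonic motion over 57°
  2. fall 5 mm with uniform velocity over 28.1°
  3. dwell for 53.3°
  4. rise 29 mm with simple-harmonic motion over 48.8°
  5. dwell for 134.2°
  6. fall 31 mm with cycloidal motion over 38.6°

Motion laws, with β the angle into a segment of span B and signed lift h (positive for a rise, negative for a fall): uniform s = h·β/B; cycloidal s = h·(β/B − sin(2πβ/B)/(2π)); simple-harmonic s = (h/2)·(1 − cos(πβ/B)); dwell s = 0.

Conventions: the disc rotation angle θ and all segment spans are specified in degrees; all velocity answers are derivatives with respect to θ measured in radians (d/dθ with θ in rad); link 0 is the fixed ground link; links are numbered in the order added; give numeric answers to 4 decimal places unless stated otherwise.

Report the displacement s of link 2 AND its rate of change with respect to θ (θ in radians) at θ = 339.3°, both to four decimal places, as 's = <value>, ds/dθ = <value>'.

seg 1 [0°–57°] simple-harmonic, h=7: full span → s += 7 → s = 7.0000
seg 2 [57°–85.1°] uniform, h=-5: full span → s += -5 → s = 2.0000
seg 3 [85.1°–138.4°] dwell: s stays 2.0000
seg 4 [138.4°–187.2°] simple-harmonic, h=29: full span → s += 29 → s = 31.0000
seg 5 [187.2°–321.4°] dwell: s stays 31.0000
seg 6 [321.4°–360°] cycloidal, h=-31: θ=339.3° here. β=17.9, B=38.6. -31·(0.4637 − sin(2π·0.4637)/(2π)) = -13.2610 → s = 17.7390
velocity in seg [321.4°–360°] (cycloidal), θ in radians: β = 17.9° = 0.3124 rad, B = 38.6° = 0.6737 rad; ds/dθ = (h/B)(1 − cos(2πβ/B)) = ((-31)/0.6737)(1 − cos(2π·0.4637)) = -90.839817 mm/rad

s = 17.7390, ds/dθ = -90.8398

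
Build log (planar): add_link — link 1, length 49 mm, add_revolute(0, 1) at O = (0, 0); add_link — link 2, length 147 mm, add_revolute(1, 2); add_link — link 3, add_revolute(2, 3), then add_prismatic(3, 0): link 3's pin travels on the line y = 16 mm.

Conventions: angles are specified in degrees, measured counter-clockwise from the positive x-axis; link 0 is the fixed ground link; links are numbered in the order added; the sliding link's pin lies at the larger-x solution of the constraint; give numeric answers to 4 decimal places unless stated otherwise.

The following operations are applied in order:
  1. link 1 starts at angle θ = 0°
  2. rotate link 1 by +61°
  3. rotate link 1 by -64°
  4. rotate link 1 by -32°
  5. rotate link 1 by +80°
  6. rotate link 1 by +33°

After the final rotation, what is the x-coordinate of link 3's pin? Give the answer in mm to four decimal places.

geometry: r = 49 mm, L = 147 mm, e = 16 mm; θ starts at 0°
rotate link 1 by +61°: θ ← 0° +61° = 61°
rotate link 1 by -64°: θ ← 61° -64° = -3°
rotate link 1 by -32°: θ ← -3° -32° = -35°
rotate link 1 by +80°: θ ← -35° +80° = 45°
rotate link 1 by +33°: θ ← 45° +33° = 78°
crank pin P = (r cos θ, r sin θ) = (10.187673, 47.929232)
h = r sin θ − e = 47.929232 − 16 = 31.929232
x = r cos θ + √(L² − h²) = 10.187673 + 143.490502 = 153.678175

153.6782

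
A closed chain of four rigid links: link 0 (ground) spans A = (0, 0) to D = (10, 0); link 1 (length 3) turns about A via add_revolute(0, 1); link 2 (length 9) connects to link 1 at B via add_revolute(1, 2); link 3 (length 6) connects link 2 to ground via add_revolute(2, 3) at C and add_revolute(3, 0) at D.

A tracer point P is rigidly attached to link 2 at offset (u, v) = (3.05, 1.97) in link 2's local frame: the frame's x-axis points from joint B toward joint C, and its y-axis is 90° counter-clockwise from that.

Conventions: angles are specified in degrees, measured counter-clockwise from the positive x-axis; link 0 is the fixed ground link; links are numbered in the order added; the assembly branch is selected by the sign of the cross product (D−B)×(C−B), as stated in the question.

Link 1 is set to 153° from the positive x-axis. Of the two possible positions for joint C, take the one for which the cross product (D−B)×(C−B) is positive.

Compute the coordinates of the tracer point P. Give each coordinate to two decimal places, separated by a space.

A=(0,0), D=(10.00,0)
B = A + 3.00·(cos153°, sin153°) = (-2.6730, 1.3620)
|BD| = 12.7460
circle(B,9.00) ∩ circle(D,6.00): a=8.1383, h=3.8430
  candidates: C₊=(5.8293,4.3134) cross=48.983; C₋=(5.0080,-3.3287) cross=-48.983
  branch + wants cross > 0 → take C=(5.8293,4.3134) (cross=48.983)
ex = (C−B)/|BC| = (0.9447,0.3279); ey = (-0.3279,0.9447)
P = B + 3.05·ex + 1.97·ey = (-0.4377,4.2232)

-0.44 4.22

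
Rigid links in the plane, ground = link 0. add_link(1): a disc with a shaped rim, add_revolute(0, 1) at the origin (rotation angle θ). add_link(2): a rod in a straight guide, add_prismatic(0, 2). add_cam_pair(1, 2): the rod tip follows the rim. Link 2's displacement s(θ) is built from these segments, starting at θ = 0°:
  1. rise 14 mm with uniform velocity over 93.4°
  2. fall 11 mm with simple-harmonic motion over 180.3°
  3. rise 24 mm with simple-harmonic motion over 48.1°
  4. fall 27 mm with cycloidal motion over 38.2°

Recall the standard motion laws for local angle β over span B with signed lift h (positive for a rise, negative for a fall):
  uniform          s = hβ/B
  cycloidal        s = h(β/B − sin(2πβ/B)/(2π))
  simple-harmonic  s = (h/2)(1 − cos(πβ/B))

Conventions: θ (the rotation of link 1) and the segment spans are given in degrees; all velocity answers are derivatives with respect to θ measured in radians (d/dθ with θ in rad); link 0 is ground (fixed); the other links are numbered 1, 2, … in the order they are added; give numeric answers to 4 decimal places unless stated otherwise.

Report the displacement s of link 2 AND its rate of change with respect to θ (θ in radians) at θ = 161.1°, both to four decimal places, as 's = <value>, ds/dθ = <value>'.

segment 1 (0° to 93.4°, uniform, h = 14) is passed completely: s = 0.0000 + (14) = 14.0000
θ = 161.1° falls in segment 2 (93.4° to 273.7°, simple-harmonic, h = -11): β = 161.1 − 93.4 = 67.7°, B = 180.3°; Δs = -11/2·(1 − cos(π·0.3755)) = -3.4030; s = 14.0000 − 3.4030 = 10.5970
velocity in seg [93.4°–273.7°] (simple-harmonic), θ in radians: β = 67.7° = 1.1816 rad, B = 180.3° = 3.1468 rad; ds/dθ = (πh/(2B)) sin(πβ/B) = (π·(-11)/(2·3.1468)) sin(π·0.3755) = -5.076080 mm/rad

s = 10.5970, ds/dθ = -5.0761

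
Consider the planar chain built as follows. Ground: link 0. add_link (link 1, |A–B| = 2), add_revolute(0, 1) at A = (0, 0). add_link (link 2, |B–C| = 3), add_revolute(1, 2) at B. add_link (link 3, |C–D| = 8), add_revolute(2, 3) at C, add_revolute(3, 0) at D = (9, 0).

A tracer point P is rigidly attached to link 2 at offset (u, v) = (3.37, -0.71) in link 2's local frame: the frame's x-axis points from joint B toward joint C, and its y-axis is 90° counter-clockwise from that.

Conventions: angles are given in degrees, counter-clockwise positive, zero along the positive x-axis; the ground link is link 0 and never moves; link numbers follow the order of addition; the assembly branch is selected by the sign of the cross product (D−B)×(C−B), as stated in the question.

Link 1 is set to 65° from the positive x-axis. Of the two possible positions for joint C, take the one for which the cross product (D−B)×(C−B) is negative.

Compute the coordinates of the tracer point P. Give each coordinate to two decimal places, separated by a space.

A=(0,0), D=(9.00,0)
B = A + 2.00·(cos65°, sin65°) = (0.8452, 1.8126)
|BD| = 8.3538
circle(B,3.00) ∩ circle(D,8.00): a=0.8850, h=2.8665
  candidates: C₊=(2.3311,4.4188) cross=23.946; C₋=(1.0871,-1.1776) cross=-23.946
  branch - wants cross < 0 → take C=(1.0871,-1.1776) (cross=-23.946)
ex = (C−B)/|BC| = (0.0806,-0.9967); ey = (0.9967,0.0806)
P = B + 3.37·ex + -0.71·ey = (0.4093,-1.6037)

0.41 -1.60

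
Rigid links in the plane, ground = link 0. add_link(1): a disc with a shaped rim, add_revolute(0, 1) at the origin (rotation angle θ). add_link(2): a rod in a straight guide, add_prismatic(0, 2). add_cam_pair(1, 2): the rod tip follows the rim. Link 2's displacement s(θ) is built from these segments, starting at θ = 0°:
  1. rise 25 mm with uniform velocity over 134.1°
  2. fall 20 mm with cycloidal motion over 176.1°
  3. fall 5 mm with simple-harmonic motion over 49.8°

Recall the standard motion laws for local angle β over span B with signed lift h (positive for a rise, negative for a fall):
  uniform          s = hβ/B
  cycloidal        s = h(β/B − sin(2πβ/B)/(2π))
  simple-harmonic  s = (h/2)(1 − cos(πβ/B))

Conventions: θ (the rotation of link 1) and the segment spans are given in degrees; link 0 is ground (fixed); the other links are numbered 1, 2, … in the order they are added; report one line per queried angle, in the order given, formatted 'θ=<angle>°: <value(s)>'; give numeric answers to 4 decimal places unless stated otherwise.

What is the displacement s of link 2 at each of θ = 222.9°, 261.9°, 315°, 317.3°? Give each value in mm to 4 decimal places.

segment 1 (0° to 134.1°, uniform, h = 25) is passed completely: s = 0.0000 + (25) = 25.0000
θ = 222.9° falls in segment 2 (134.1° to 310.2°, cycloidal, h = -20): β = 222.9 − 134.1 = 88.8°, B = 176.1°; Δs = -20·(0.5043 − sin(2π·0.5043)/(2π)) = -10.1703; s = 25.0000 − 10.1703 = 14.8297
θ = 261.9° falls in segment 2 (134.1° to 310.2°, cycloidal, h = -20): β = 261.9 − 134.1 = 127.8°, B = 176.1°; Δs = -20·(0.7257 − sin(2π·0.7257)/(2π)) = -17.6606; s = 25.0000 − 17.6606 = 7.3394
segment 2 (134.1° to 310.2°, cycloidal, h = -20) is passed completely: s = 25.0000 + (-20) = 5.0000
θ = 315° falls in segment 3 (310.2° to 360°, simple-harmonic, h = -5): β = 315 − 310.2 = 4.8°, B = 49.8°; Δs = -5/2·(1 − cos(π·0.0964)) = -0.1137; s = 5.0000 − 0.1137 = 4.8863
θ = 317.3° falls in segment 3 (310.2° to 360°, simple-harmonic, h = -5): β = 317.3 − 310.2 = 7.1°, B = 49.8°; Δs = -5/2·(1 − cos(π·0.1426)) = -0.2466; s = 5.0000 − 0.2466 = 4.7534

θ=222.9°: 14.8297
θ=261.9°: 7.3394
θ=315°: 4.8863
θ=317.3°: 4.7534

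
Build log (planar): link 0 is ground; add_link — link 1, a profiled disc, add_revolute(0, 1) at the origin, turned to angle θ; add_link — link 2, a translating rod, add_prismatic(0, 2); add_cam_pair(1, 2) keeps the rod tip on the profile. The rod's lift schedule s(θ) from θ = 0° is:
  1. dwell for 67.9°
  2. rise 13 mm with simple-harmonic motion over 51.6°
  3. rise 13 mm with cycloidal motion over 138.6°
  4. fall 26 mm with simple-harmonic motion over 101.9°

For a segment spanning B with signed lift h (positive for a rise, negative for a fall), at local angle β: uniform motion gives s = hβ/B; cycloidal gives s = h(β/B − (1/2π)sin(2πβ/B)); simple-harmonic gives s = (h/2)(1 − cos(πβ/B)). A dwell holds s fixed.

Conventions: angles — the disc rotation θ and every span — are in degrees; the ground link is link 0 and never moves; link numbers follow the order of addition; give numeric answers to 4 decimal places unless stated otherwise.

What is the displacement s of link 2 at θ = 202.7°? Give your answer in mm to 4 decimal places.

seg 1 [0°–67.9°] dwell: s stays 0.0000
seg 2 [67.9°–119.5°] simple-harmonic, h=13: full span → s += 13 → s = 13.0000
seg 3 [119.5°–258.1°] cycloidal, h=13: θ=202.7° here. β=83.2, B=138.6. 13·(0.6003 − sin(2π·0.6003)/(2π)) = 9.0229 → s = 22.0229

22.0229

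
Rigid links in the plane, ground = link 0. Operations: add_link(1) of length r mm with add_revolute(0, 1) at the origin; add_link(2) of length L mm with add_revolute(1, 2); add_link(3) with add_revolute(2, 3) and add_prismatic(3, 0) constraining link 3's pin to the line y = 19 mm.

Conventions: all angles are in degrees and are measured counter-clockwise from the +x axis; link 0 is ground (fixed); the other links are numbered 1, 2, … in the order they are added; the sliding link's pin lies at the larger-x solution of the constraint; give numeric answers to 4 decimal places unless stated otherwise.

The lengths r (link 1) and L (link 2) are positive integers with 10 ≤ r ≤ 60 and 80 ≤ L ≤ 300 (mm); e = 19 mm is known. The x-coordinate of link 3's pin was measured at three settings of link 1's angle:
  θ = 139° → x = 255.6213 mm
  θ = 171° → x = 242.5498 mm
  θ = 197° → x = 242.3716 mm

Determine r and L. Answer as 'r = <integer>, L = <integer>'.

constraint per measurement: (x − r cos θ)² + (r sin θ − e)² = L²
subtracting the θ₁ and θ₂ equations cancels the r² and L² terms:
r = (x₁² − x₂²) / (2[(x₁cos θ₁ + e sin θ₁) − (x₂cos θ₂ + e sin θ₂)]) = 57.9999 → r = 58
L² = (x₁ − r cos θ₁)² + (r sin θ₁ − e)² = 89999.9968 → L = 300.0000 → L = 300
check at θ₃=197°: x = 242.3716 (printed 242.3716) ✓

r = 58, L = 300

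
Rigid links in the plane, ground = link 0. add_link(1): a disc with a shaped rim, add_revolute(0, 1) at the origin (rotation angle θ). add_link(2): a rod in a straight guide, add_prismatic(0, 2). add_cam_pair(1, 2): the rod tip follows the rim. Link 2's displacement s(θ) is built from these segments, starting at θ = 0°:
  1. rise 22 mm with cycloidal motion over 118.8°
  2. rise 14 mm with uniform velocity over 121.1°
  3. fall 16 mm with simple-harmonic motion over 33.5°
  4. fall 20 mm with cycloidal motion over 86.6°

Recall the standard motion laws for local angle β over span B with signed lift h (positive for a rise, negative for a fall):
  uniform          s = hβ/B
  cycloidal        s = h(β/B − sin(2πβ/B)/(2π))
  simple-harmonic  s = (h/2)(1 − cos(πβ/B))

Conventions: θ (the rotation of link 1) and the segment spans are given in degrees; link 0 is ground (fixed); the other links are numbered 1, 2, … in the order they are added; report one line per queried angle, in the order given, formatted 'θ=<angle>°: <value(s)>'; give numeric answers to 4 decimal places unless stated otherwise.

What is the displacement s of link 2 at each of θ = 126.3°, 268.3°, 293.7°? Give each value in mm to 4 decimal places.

segment 1 (0° to 118.8°, cycloidal, h = 22) is passed completely: s = 0.0000 + (22) = 22.0000
θ = 126.3° falls in segment 2 (118.8° to 239.9°, uniform, h = 14): β = 126.3 − 118.8 = 7.5°, B = 121.1°; Δs = 14·7.5/121.1 = 0.8671; s = 22.0000 + 0.8671 = 22.8671
segment 2 (118.8° to 239.9°, uniform, h = 14) is passed completely: s = 22.0000 + (14) = 36.0000
θ = 268.3° falls in segment 3 (239.9° to 273.4°, simple-harmonic, h = -16): β = 268.3 − 239.9 = 28.4°, B = 33.5°; Δs = -16/2·(1 − cos(π·0.8478)) = -15.1023; s = 36.0000 − 15.1023 = 20.8977
segment 3 (239.9° to 273.4°, simple-harmonic, h = -16) is passed completely: s = 36.0000 + (-16) = 20.0000
θ = 293.7° falls in segment 4 (273.4° to 360°, cycloidal, h = -20): β = 293.7 − 273.4 = 20.3°, B = 86.6°; Δs = -20·(0.2344 − sin(2π·0.2344)/(2π)) = -1.5204; s = 20.0000 − 1.5204 = 18.4796

θ=126.3°: 22.8671
θ=268.3°: 20.8977
θ=293.7°: 18.4796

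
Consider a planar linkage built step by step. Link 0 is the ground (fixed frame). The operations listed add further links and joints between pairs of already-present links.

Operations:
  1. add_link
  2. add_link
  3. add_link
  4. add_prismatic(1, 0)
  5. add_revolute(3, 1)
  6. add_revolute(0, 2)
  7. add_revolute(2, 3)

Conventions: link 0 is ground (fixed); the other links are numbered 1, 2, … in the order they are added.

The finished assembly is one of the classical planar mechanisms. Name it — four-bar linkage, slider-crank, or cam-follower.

links: 4 (incl. ground); joints: 3 revolute, 1 prismatic, 0 higher (cam) pair, forming one closed loop
4 links, 3 revolutes + 1 prismatic in one loop → slider-crank

slider-crank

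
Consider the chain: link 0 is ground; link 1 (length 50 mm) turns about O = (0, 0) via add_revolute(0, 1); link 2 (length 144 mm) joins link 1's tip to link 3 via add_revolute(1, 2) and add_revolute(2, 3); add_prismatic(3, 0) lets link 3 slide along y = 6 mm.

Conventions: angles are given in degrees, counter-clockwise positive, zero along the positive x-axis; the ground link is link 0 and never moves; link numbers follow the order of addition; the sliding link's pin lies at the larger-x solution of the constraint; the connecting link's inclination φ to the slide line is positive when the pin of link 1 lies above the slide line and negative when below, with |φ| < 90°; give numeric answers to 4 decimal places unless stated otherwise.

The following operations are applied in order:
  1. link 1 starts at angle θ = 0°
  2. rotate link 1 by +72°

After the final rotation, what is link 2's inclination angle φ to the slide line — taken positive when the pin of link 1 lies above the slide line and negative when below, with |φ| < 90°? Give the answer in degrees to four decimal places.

geometry: r = 50 mm, L = 144 mm, e = 6 mm; θ starts at 0°
rotate link 1 by +72°: θ ← 0° +72° = 72°
h = r sin θ − e = 47.552826 − 6 = 41.552826
sin φ = h / L = 41.552826 / 144 = 0.28856129
φ = arcsin(0.28856129) = 16.771842°

16.7718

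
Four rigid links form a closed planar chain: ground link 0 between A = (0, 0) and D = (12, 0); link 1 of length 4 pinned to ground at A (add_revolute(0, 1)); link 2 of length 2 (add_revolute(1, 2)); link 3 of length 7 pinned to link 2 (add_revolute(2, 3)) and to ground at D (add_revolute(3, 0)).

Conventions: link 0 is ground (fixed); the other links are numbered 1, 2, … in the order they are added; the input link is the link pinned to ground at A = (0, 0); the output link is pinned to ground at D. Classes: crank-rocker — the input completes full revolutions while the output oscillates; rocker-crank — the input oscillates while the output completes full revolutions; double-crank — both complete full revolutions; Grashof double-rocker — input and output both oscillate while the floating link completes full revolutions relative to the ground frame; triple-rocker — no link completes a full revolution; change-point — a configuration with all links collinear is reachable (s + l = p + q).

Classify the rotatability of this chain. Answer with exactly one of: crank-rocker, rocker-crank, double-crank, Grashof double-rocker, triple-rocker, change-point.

lengths: ground=12, input=4, coupler=2, output=7
sorted: s=2 (shortest), l=12 (longest), p+q=11
s + l = 14 vs p + q = 11
s + l > p + q → non-Grashof → no link fully rotates → triple-rocker

triple-rocker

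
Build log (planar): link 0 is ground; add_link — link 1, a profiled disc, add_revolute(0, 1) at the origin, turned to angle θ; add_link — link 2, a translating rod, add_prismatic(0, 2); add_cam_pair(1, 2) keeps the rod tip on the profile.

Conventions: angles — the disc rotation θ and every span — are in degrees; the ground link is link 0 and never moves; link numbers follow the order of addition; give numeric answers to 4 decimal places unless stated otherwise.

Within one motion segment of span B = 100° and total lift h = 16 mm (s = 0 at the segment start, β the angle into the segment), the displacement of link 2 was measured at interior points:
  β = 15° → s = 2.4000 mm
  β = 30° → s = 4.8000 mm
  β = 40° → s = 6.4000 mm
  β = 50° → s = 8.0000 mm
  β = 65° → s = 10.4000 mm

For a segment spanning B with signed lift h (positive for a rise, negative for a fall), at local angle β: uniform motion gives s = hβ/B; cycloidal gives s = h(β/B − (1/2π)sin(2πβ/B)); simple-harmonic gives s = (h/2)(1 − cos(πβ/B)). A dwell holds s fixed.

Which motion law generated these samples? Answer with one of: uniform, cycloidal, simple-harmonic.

candidates at β/B = r: uniform s = h·r (linear in β); cycloidal s = h·(r − sin(2πr)/(2π)); simple-harmonic s = (h/2)(1 − cos(πr))
β=15°: printed 2.4000 | uniform 2.4000, cycloidal 0.3399, simple-harmonic 0.8719
β=30°: printed 4.8000 | uniform 4.8000, cycloidal 2.3782, simple-harmonic 3.2977
β=40°: printed 6.4000 | uniform 6.4000, cycloidal 4.9032, simple-harmonic 5.5279
β=50°: printed 8.0000 | uniform 8.0000, cycloidal 8.0000, simple-harmonic 8.0000
β=65°: printed 10.4000 | uniform 10.4000, cycloidal 12.4601, simple-harmonic 11.6319
only one law matches every sample → uniform

uniform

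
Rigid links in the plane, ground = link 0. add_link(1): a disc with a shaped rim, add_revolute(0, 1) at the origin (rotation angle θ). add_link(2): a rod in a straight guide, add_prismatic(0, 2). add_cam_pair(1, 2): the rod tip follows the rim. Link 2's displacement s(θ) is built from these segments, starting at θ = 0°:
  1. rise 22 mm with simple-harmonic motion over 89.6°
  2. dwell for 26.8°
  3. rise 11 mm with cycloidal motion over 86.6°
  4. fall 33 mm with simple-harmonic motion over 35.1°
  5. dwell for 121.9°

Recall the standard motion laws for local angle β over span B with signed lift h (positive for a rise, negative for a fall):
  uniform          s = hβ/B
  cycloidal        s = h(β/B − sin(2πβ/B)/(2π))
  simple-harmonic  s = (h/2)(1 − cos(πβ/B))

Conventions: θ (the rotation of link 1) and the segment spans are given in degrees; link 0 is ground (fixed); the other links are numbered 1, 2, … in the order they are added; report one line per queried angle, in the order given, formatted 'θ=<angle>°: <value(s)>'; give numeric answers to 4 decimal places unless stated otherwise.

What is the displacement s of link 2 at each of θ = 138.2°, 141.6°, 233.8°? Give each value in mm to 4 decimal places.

segment 1 (0° to 89.6°, simple-harmonic, h = 22) is passed completely: s = 0.0000 + (22) = 22.0000
segment 2 (89.6° to 116.4°, dwell): s unchanged at 22.0000
θ = 138.2° falls in segment 3 (116.4° to 203°, cycloidal, h = 11): β = 138.2 − 116.4 = 21.8°, B = 86.6°; Δs = 11·(0.2517 − sin(2π·0.2517)/(2π)) = 1.0185; s = 22.0000 + 1.0185 = 23.0185
θ = 141.6° falls in segment 3 (116.4° to 203°, cycloidal, h = 11): β = 141.6 − 116.4 = 25.2°, B = 86.6°; Δs = 11·(0.2910 − sin(2π·0.2910)/(2π)) = 1.5080; s = 22.0000 + 1.5080 = 23.5080
segment 3 (116.4° to 203°, cycloidal, h = 11) is passed completely: s = 22.0000 + (11) = 33.0000
θ = 233.8° falls in segment 4 (203° to 238.1°, simple-harmonic, h = -33): β = 233.8 − 203 = 30.8°, B = 35.1°; Δs = -33/2·(1 − cos(π·0.8775)) = -31.7930; s = 33.0000 − 31.7930 = 1.2070

θ=138.2°: 23.0185
θ=141.6°: 23.5080
θ=233.8°: 1.2070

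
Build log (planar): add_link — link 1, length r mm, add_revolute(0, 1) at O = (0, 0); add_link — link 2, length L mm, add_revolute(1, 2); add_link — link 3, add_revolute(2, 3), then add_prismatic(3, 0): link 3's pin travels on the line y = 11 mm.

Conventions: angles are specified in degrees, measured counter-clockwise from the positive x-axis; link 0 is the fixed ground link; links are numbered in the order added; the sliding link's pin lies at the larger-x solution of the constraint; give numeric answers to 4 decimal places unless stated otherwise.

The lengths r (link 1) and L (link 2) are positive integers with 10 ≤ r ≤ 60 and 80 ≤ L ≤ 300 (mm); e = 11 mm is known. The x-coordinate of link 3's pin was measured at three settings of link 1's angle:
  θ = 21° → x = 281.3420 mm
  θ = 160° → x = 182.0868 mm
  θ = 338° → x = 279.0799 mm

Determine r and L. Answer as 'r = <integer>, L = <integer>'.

constraint per measurement: (x − r cos θ)² + (r sin θ − e)² = L²
subtracting the θ₁ and θ₂ equations cancels the r² and L² terms:
r = (x₁² − x₂²) / (2[(x₁cos θ₁ + e sin θ₁) − (x₂cos θ₂ + e sin θ₂)]) = 53.0000 → r = 53
L² = (x₁ − r cos θ₁)² + (r sin θ₁ − e)² = 53823.9932 → L = 232.0000 → L = 232
check at θ₃=338°: x = 279.0799 (printed 279.0799) ✓

r = 53, L = 232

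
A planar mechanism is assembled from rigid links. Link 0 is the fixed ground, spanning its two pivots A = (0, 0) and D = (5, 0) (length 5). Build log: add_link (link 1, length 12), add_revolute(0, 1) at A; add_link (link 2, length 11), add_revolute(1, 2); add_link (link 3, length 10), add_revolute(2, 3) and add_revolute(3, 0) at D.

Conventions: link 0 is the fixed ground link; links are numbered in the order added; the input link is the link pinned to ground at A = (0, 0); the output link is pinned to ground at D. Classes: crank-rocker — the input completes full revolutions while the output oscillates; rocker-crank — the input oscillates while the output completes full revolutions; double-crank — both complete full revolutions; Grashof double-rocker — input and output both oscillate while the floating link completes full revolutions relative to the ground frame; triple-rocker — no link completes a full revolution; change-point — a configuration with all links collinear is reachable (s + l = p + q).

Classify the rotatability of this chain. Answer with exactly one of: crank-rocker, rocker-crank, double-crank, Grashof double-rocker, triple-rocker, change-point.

lengths: ground=5, input=12, coupler=11, output=10
sorted: s=5 (shortest), l=12 (longest), p+q=21
s + l = 17 vs p + q = 21
s + l < p + q (Grashof) with shortest = ground link → double-crank

double-crank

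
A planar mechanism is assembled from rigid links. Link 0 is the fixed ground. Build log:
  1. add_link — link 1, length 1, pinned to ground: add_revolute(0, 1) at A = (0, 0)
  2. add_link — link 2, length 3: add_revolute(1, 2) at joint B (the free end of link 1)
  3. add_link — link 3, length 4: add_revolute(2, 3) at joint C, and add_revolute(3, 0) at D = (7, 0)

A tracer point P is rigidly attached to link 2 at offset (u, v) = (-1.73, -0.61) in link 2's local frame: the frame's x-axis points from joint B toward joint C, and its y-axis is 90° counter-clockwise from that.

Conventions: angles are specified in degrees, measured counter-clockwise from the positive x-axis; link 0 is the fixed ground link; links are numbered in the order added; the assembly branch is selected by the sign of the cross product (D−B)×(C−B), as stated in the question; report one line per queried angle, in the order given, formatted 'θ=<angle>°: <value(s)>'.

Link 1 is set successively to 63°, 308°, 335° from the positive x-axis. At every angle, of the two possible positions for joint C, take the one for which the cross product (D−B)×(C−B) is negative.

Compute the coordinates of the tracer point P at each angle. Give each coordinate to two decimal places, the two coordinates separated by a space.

A=(0,0), D=(7.00,0)
θ=63°: B = A + 1.00·(cos63°, sin63°) = (0.4540, 0.8910)
θ=63°: |BD| = 6.6064
θ=63°: circle(B,3.00) ∩ circle(D,4.00): a=2.7734, h=1.1438
θ=63°:   candidates: C₊=(3.3563,1.6503) cross=7.556; C₋=(3.0478,-0.6164) cross=-7.556
θ=63°:   branch - wants cross < 0 → take C=(3.0478,-0.6164) (cross=-7.556)
θ=63°: ex = (C−B)/|BC| = (0.8646,-0.5025); ey = (0.5025,0.8646)
θ=63°: P = B + -1.73·ex + -0.61·ey = (-1.3483,1.2329)
θ=308°: B = A + 1.00·(cos308°, sin308°) = (0.6157, -0.7880)
θ=308°: |BD| = 6.4328
θ=308°: circle(B,3.00) ∩ circle(D,4.00): a=2.6723, h=1.3634
θ=308°:   candidates: C₊=(3.1008,0.8924) cross=8.770; C₋=(3.4349,-1.8138) cross=-8.770
θ=308°:   branch - wants cross < 0 → take C=(3.4349,-1.8138) (cross=-8.770)
θ=308°: ex = (C−B)/|BC| = (0.9397,-0.3419); ey = (0.3419,0.9397)
θ=308°: P = B + -1.73·ex + -0.61·ey = (-1.2186,-0.7697)
θ=335°: B = A + 1.00·(cos335°, sin335°) = (0.9063, -0.4226)
θ=335°: |BD| = 6.1083
θ=335°: circle(B,3.00) ∩ circle(D,4.00): a=2.4812, h=1.6863
θ=335°:   candidates: C₊=(3.2649,1.4314) cross=10.301; C₋=(3.4982,-1.9333) cross=-10.301
θ=335°:   branch - wants cross < 0 → take C=(3.4982,-1.9333) (cross=-10.301)
θ=335°: ex = (C−B)/|BC| = (0.8640,-0.5035); ey = (0.5035,0.8640)
θ=335°: P = B + -1.73·ex + -0.61·ey = (-0.8955,-0.0785)

θ=63°: -1.35 1.23
θ=308°: -1.22 -0.77
θ=335°: -0.90 -0.08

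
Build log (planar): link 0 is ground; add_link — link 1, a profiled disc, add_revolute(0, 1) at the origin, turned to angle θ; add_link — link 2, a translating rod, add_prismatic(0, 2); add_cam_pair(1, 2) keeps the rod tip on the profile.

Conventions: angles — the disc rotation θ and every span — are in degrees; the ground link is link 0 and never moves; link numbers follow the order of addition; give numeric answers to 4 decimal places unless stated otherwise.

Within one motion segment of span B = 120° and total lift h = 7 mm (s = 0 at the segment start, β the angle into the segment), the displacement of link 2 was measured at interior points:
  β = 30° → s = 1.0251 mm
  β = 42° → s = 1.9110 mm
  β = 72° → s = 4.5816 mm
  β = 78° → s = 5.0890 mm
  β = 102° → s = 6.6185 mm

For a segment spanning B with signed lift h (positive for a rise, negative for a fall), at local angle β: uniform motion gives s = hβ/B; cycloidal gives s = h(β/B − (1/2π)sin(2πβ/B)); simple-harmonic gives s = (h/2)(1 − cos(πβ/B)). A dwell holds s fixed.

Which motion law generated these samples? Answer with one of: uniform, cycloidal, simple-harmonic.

candidates at β/B = r: uniform s = h·r (linear in β); cycloidal s = h·(r − sin(2πr)/(2π)); simple-harmonic s = (h/2)(1 − cos(πr))
β=30°: printed 1.0251 | uniform 1.7500, cycloidal 0.6359, simple-harmonic 1.0251
β=42°: printed 1.9110 | uniform 2.4500, cycloidal 1.5487, simple-harmonic 1.9110
β=72°: printed 4.5816 | uniform 4.2000, cycloidal 4.8548, simple-harmonic 4.5816
β=78°: printed 5.0890 | uniform 4.5500, cycloidal 5.4513, simple-harmonic 5.0890
β=102°: printed 6.6185 | uniform 5.9500, cycloidal 6.8513, simple-harmonic 6.6185
only one law matches every sample → simple-harmonic

simple-harmonic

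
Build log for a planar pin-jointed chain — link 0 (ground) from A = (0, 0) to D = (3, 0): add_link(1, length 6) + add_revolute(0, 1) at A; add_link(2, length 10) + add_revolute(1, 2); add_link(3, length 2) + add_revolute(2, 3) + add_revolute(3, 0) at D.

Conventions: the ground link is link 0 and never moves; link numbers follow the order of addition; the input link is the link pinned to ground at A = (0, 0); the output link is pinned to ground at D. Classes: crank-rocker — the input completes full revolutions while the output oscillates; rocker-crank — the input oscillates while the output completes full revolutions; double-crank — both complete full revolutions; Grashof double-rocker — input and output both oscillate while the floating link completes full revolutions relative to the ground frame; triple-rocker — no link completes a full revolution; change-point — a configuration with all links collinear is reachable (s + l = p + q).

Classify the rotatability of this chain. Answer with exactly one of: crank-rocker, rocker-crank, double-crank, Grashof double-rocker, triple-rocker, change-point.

lengths: ground=3, input=6, coupler=10, output=2
sorted: s=2 (shortest), l=10 (longest), p+q=9
s + l = 12 vs p + q = 9
s + l > p + q → non-Grashof → no link fully rotates → triple-rocker

triple-rocker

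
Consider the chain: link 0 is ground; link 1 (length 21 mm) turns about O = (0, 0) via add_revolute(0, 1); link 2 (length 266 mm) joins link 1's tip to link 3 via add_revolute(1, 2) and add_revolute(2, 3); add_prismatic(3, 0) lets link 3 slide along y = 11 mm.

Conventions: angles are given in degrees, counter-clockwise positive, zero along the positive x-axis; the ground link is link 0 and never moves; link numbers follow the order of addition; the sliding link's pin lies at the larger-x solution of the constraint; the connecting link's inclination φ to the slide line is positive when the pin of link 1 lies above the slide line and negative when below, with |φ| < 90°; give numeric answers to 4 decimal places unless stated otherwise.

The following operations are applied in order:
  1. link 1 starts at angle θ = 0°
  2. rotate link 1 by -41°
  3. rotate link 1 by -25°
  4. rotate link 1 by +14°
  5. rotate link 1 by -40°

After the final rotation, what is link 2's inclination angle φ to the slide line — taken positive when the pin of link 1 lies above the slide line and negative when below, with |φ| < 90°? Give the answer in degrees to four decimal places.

geometry: r = 21 mm, L = 266 mm, e = 11 mm; θ starts at 0°
rotate link 1 by -41°: θ ← 0° -41° = -41°
rotate link 1 by -25°: θ ← -41° -25° = -66°
rotate link 1 by +14°: θ ← -66° +14° = -52°
rotate link 1 by -40°: θ ← -52° -40° = -92°
h = r sin θ − e = -20.987207 − 11 = -31.987207
sin φ = h / L = -31.987207 / 266 = -0.12025266
φ = arcsin(-0.12025266) = -6.906684°

-6.9067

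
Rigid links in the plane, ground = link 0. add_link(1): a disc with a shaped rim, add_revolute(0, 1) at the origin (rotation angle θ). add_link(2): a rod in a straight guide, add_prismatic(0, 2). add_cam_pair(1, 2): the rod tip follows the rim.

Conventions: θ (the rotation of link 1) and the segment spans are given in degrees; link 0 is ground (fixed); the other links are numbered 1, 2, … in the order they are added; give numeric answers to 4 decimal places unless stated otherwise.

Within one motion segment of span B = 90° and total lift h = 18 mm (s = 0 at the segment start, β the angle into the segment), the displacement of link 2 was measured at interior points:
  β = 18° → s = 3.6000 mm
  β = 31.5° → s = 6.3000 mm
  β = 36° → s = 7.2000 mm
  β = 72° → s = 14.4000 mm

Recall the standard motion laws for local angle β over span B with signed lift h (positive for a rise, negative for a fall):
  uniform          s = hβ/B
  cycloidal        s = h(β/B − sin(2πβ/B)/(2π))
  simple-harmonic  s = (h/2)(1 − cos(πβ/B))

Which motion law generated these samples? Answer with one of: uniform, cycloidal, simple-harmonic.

candidates at β/B = r: uniform s = h·r (linear in β); cycloidal s = h·(r − sin(2πr)/(2π)); simple-harmonic s = (h/2)(1 − cos(πr))
β=18°: printed 3.6000 | uniform 3.6000, cycloidal 0.8754, simple-harmonic 1.7188
β=31.5°: printed 6.3000 | uniform 6.3000, cycloidal 3.9823, simple-harmonic 4.9141
β=36°: printed 7.2000 | uniform 7.2000, cycloidal 5.5161, simple-harmonic 6.2188
β=72°: printed 14.4000 | uniform 14.4000, cycloidal 17.1246, simple-harmonic 16.2812
only one law matches every sample → uniform

uniform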